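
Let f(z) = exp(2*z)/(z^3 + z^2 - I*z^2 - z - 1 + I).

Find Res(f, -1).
Write f(z) = P(z)/Q(z) with P(z) = exp(2*z) and Q(z) = z^3 + z^2 - I*z^2 - z - 1 + I.
The denominator factors as Q(z) = (z + 1 - I)*(z + 1)*(z - 1), so z = -1 is a simple zero of Q and P is analytic there; z = -1 is therefore a simple pole and
  Res(f, z₀) = P(z₀)/Q'(z₀).

Q'(z) = 3*z^2 + 2*z - 2*I*z - 1, so Q'(-1) = 2*I.
P(-1) = exp(-2).

Res(f, -1) = (exp(-2))/(2*I) = -I*exp(-2)/2

Final answer: -I*exp(-2)/2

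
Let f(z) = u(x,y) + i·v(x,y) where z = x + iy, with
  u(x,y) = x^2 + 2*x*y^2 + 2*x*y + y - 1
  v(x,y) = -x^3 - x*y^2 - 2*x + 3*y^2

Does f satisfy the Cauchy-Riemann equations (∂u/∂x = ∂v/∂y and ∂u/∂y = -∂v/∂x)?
∂u/∂x = 2*x + 2*y^2 + 2*y
∂v/∂y = -2*x*y + 6*y
∂u/∂y = 4*x*y + 2*x + 1
∂v/∂x = -3*x^2 - y^2 - 2
∂u/∂x ≠ ∂v/∂y and ∂u/∂y ≠ -∂v/∂x; the Cauchy-Riemann equations are not satisfied, so f is not analytic.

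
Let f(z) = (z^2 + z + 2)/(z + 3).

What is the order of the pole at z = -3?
Factor the denominator:
  z + 3 = (z + 3)

The numerator P(z) = z^2 + z + 2 has P(-3) = 8 ≠ 0, so no factor of (z + 3) cancels.
Near z = -3 we can therefore write f(z) = g(z)/(z + 3) with g analytic at -3 and g(-3) ≠ 0 (g is just the numerator).

Hence z = -3 is a pole of order 1.

Final answer: 1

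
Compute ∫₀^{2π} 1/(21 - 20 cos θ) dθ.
2*sqrt(41)*pi/41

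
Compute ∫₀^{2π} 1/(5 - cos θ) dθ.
Call the integral J. The integrand is 2π-periodic and we integrate over a full period, so shifting θ does not change the value (θ → θ + π flips the sign of the trig term). Hence
  J = ∫₀^{2π} dθ/(5 + cos θ).
Put z = e^{iθ}: then cos θ = (z + 1/z)/2, dθ = dz/(iz), and z runs once counterclockwise around |z| = 1:
  J = ∮_{|z|=1} 1/(5 + (z + 1/z)/2) · dz/(iz) = (2/i) ∮_{|z|=1} dz/(z^2 + 10*z + 1).
The roots of z^2 + 10*z + 1 are z = (-5 ± sqrt(5^2 - 1^2)), with sqrt(24) = 2*sqrt(6); their product is 1, so only z₊ = -5 + 2*sqrt(6) lies inside the unit circle (z₋ = -5 - 2*sqrt(6) lies outside).
z₊ is a simple zero of q(z) = z^2 + 10*z + 1, so Res(1/q, z₊) = 1/q'(z₊) with q'(z) = 2*z + 10; and q'(z₊) = (z₊ - z₋) = 4*sqrt(6).
Therefore J = (2/i) · 2πi · 1/(4*sqrt(6)) = 2*pi/(2*sqrt(6)) = sqrt(6)*pi/6

Final answer: sqrt(6)*pi/6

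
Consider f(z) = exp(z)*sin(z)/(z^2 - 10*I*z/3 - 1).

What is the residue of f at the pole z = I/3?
-3*exp(I/3)*sinh(1/3)/8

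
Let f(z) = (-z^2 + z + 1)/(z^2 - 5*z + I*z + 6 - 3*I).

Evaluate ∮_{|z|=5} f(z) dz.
pi*(-2 - 8*I)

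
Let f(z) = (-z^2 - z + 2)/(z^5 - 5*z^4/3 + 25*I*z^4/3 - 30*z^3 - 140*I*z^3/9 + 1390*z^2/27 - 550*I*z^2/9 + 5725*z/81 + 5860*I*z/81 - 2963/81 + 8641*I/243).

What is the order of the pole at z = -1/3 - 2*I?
4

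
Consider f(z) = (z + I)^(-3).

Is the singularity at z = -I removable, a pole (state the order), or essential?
Write f(z) = g(z)/(z + I)^3 with g(z) = 1.
g is entire and g(-I) = 1 ≠ 0, so no factor of (z + I) cancels: the Laurent expansion of f about z = -I starts at the power -3, i.e. lim_{z→z₀} (z - z₀)^3 f(z) = 1 is finite and nonzero.
So z = -I is a pole of order 3.

Final answer: pole of order 3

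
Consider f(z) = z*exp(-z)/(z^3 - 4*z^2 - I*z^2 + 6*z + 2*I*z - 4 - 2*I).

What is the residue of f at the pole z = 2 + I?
Write f(z) = P(z)/Q(z) with P(z) = z*exp(-z) and Q(z) = z^3 - 4*z^2 - I*z^2 + 6*z + 2*I*z - 4 - 2*I.
The denominator factors as Q(z) = (z - 1 - I)*(z - 1 + I)*(z - 2 - I), so z = 2 + I is a simple zero of Q and P is analytic there; z = 2 + I is therefore a simple pole and
  Res(f, z₀) = P(z₀)/Q'(z₀).

Q'(z) = 3*z^2 - 8*z - 2*I*z + 6 + 2*I, so Q'(2 + I) = 1 + 2*I.
P(2 + I) = (2 + I)*exp(-2 - I).

Res(f, 2 + I) = ((2 + I)*exp(-2 - I))/(1 + 2*I) = (4/5 - 3*I/5)*exp(-2 - I)

Final answer: (4/5 - 3*I/5)*exp(-2 - I)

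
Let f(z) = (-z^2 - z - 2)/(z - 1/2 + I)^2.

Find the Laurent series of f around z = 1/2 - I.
Put w = z - (1/2 - I), i.e. z = w + 1/2 - I. The denominator is w^2, so it suffices to rewrite the numerator in powers of w.

P(z) = -z^2 - z - 2
P(w + 1/2 - I) = -7/4 + 2*I + (-2 + 2*I)*w - w^2

Dividing each term by w^2:
  f = (-7/4 + 2*I)/w^2 + (-2 + 2*I)/w - 1

Substituting back w = z - 1/2 + I:
  f(z) = (-7/4 + 2*I)/(z - 1/2 + I)^2 + (-2 + 2*I)/(z - 1/2 + I) - 1

The series is finite because the numerator is a polynomial; the negative powers form the principal part, and the coefficient of 1/(z - 1/2 + I) gives Res(f, 1/2 - I) = -2 + 2*I.

Final answer: (-7/4 + 2*I)/(z - 1/2 + I)^2 + (-2 + 2*I)/(z - 1/2 + I) - 1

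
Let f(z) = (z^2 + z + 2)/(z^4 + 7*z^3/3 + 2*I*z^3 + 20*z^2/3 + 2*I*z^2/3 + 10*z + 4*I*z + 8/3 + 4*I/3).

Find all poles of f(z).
{-1 - 3*I, -1 - I, -1/3, 2*I}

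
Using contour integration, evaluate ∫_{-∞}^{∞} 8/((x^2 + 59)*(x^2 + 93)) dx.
4*pi*(-59*sqrt(93) + 93*sqrt(59))/93279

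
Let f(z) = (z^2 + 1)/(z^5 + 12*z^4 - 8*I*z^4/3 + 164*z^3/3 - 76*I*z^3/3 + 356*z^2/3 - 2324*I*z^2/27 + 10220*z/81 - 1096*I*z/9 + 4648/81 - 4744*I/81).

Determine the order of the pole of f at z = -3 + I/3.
Factor the denominator:
  z^5 + 12*z^4 - 8*I*z^4/3 + 164*z^3/3 - 76*I*z^3/3 + 356*z^2/3 - 2324*I*z^2/27 + 10220*z/81 - 1096*I*z/9 + 4648/81 - 4744*I/81 = (z + 3 - I/3)^3*(z + 1 + I/3)*(z + 2 - 2*I)

The numerator P(z) = z^2 + 1 has P(-3 + I/3) = 89/9 - 2*I ≠ 0, so no factor of (z + 3 - I/3) cancels.
Near z = -3 + I/3 we can therefore write f(z) = g(z)/(z + 3 - I/3)^3 with g analytic at -3 + I/3 and g(-3 + I/3) ≠ 0 (g is the numerator divided by the remaining denominator factors).

Hence z = -3 + I/3 is a pole of order 3.

Final answer: 3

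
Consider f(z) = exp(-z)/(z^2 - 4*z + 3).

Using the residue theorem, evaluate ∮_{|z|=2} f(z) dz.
-I*pi*exp(-1)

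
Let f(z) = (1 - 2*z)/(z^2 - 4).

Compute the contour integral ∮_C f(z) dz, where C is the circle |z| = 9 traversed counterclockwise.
By the residue theorem, ∮_C f(z) dz = 2πi · (sum of the residues of f at the poles inside |z| = 9).

The denominator factors as (z + 2)*(z - 2), so the singularities of f are simple poles at z = -2, z = 2.
  |-2|² = 4 < 81 = 9², so this pole is inside the contour.
  |2|² = 4 < 81 = 9², so this pole is inside the contour.

With P(z) = 1 - 2*z and Q(z) = z^2 - 4, each pole is simple, so Res(f, z₀) = P(z₀)/Q'(z₀) with Q'(z) = 2*z.
  Res(f, -2) = P(-2)/Q'(-2) = (5)/(-4) = -5/4
  Res(f, 2) = P(2)/Q'(2) = (-3)/(4) = -3/4

Sum of residues inside C: -2
∮_C f(z) dz = 2πi · (-2) = -4*I*pi

Final answer: -4*I*pi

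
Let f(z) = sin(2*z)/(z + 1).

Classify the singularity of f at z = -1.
pole of order 1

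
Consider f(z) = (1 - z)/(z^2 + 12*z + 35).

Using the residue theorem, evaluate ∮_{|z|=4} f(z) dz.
By the residue theorem, ∮_C f(z) dz = 2πi · (sum of the residues of f at the poles inside |z| = 4).

The denominator factors as (z + 5)*(z + 7), so the singularities of f are simple poles at z = -5, z = -7.
  |-5|² = 25 > 16 = 4², so this pole is outside the contour.
  |-7|² = 49 > 16 = 4², so this pole is outside the contour.

No pole lies inside the contour, so f is analytic on and inside C and the integral is 0 (Cauchy's theorem).

Final answer: 0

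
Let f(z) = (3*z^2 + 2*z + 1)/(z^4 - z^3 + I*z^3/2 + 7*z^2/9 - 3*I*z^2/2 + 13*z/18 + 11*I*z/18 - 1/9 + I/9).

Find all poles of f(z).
{-2*I/3, -I/2, -I/3, 1 + I}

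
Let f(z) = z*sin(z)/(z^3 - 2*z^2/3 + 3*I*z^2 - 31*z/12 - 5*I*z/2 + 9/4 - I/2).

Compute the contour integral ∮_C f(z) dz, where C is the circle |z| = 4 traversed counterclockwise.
pi*(-324/145 + 582*I/145)*sin(1/3 + 3*I/2) + pi*(1008/1885 - 264*I/1885)*sin(1) + pi*(54/13 + 36*I/13)*sinh(3/2)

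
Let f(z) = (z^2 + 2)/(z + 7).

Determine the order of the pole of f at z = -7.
Factor the denominator:
  z + 7 = (z + 7)

The numerator P(z) = z^2 + 2 has P(-7) = 51 ≠ 0, so no factor of (z + 7) cancels.
Near z = -7 we can therefore write f(z) = g(z)/(z + 7) with g analytic at -7 and g(-7) ≠ 0 (g is just the numerator).

Hence z = -7 is a pole of order 1.

Final answer: 1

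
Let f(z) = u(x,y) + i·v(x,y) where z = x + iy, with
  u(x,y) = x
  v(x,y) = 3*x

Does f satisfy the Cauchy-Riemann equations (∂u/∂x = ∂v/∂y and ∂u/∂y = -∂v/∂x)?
∂u/∂x = 1
∂v/∂y = 0
∂u/∂y = 0
∂v/∂x = 3
∂u/∂x ≠ ∂v/∂y and ∂u/∂y ≠ -∂v/∂x; the Cauchy-Riemann equations are not satisfied, so f is not analytic.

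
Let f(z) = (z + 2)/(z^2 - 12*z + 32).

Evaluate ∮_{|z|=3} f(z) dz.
By the residue theorem, ∮_C f(z) dz = 2πi · (sum of the residues of f at the poles inside |z| = 3).

The denominator factors as (z - 4)*(z - 8), so the singularities of f are simple poles at z = 4, z = 8.
  |4|² = 16 > 9 = 3², so this pole is outside the contour.
  |8|² = 64 > 9 = 3², so this pole is outside the contour.

No pole lies inside the contour, so f is analytic on and inside C and the integral is 0 (Cauchy's theorem).

Final answer: 0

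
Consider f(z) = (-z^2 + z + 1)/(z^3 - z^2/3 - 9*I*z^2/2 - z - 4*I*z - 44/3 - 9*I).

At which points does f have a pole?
The singularities of f are the zeros of the denominator. Factoring,
  z^3 - z^2/3 - 9*I*z^2/2 - z - 4*I*z - 44/3 - 9*I = (z - 1/3 - 3*I)*(z + 1 + 3*I/2)*(z - 1 - 3*I)
so the candidates are z = 1/3 + 3*I, z = -1 - 3*I/2, z = 1 + 3*I.

Check the numerator P(z) = -z^2 + z + 1 at each one:
  P(1/3 + 3*I) = 92/9 + I ≠ 0, so z = 1/3 + 3*I is a (simple) pole.
  P(-1 - 3*I/2) = 5/4 - 9*I/2 ≠ 0, so z = -1 - 3*I/2 is a (simple) pole.
  P(1 + 3*I) = 10 - 3*I ≠ 0, so z = 1 + 3*I is a (simple) pole.

Poles of f: {-1 - 3*I/2, 1/3 + 3*I, 1 + 3*I}

Final answer: {-1 - 3*I/2, 1/3 + 3*I, 1 + 3*I}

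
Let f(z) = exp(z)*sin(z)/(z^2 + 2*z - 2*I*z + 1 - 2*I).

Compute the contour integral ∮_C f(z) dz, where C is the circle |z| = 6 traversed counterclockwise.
By the residue theorem, ∮_C f(z) dz = 2πi · (sum of the residues of f at the poles inside |z| = 6).

The denominator factors as (z + 1)*(z + 1 - 2*I), so the singularities of f are simple poles at z = -1, z = -1 + 2*I.
  |-1|² = 1 < 36 = 6², so this pole is inside the contour.
  |-1 + 2*I|² = 5 < 36 = 6², so this pole is inside the contour.

With P(z) = exp(z)*sin(z) and Q(z) = z^2 + 2*z - 2*I*z + 1 - 2*I, each pole is simple, so Res(f, z₀) = P(z₀)/Q'(z₀) with Q'(z) = 2*z + 2 - 2*I.
  Res(f, -1) = P(-1)/Q'(-1) = (-exp(-1)*sin(1))/(-2*I) = -I*exp(-1)*sin(1)/2
  Res(f, -1 + 2*I) = P(-1 + 2*I)/Q'(-1 + 2*I) = (-exp(-1 + 2*I)*sin(1 - 2*I))/(2*I) = I*exp(-1 + 2*I)*sin(1 - 2*I)/2

Sum of residues inside C: -I*exp(-1)*sin(1)/2 + I*exp(-1 + 2*I)*sin(1 - 2*I)/2
∮_C f(z) dz = 2πi · (-I*exp(-1)*sin(1)/2 + I*exp(-1 + 2*I)*sin(1 - 2*I)/2) = pi*exp(-1)*sin(1) - pi*exp(-1 + 2*I)*sin(1 - 2*I)

Final answer: pi*exp(-1)*sin(1) - pi*exp(-1 + 2*I)*sin(1 - 2*I)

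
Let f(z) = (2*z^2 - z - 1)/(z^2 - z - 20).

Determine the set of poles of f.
The singularities of f are the zeros of the denominator. Factoring,
  z^2 - z - 20 = (z - 5)*(z + 4)
so the candidates are z = 5, z = -4.

Check the numerator P(z) = 2*z^2 - z - 1 at each one:
  P(5) = 44 ≠ 0, so z = 5 is a (simple) pole.
  P(-4) = 35 ≠ 0, so z = -4 is a (simple) pole.

Poles of f: {-4, 5}

Final answer: {-4, 5}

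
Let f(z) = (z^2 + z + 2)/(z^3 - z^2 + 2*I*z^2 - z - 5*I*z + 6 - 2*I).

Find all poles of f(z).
{-1 - I, -2*I, 2 + I}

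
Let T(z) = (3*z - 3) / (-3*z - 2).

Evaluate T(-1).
Substitute z = -1:
  numerator:   3*(-1) - 3 = -6
  denominator: -3*(-1) - 2 = 1
T(-1) = (-6)/(1) = -6

Final answer: -6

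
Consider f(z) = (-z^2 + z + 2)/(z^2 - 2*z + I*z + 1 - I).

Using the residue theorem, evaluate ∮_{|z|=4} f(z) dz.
pi*(-2 - 2*I)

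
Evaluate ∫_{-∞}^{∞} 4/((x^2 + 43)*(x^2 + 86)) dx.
2*pi*(-sqrt(86) + 2*sqrt(43))/1849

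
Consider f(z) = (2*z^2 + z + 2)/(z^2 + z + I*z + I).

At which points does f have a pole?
{-1, -I}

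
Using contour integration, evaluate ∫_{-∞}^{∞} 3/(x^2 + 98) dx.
Let f(z) = 3/(z^2 + 98). The denominator has no real zeros and deg Q - deg P = 2 ≥ 2, so the integral of f over the upper semicircle |z| = R tends to 0 as R → ∞. Closing the contour in the upper half-plane,
  ∫_{-∞}^{∞} f(x) dx = 2πi · Σ Res(f, z_k)  over the poles with Im z_k > 0.

Zeros of the denominator: z^2 + 98 = 0 gives z = ±7*sqrt(2)*I.
Upper half-plane: z = 7*sqrt(2)*I (simple).

Each pole is a simple zero of Q(z) = z^2 + 98, so Res(f, z₀) = P(z₀)/Q'(z₀) with P(z) = 3, Q'(z) = 2*z:
  Res(f, 7*sqrt(2)*I) = (3)/(14*sqrt(2)*I) = -3*sqrt(2)*I/28

∫_{-∞}^{∞} f(x) dx = 2πi · (-3*sqrt(2)*I/28) = 3*sqrt(2)*pi/14

Final answer: 3*sqrt(2)*pi/14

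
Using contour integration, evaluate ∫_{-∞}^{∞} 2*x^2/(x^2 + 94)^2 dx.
Let f(z) = 2*z^2/(z^2 + 94)^2. The denominator has no real zeros and deg Q - deg P = 2 ≥ 2, so the integral of f over the upper semicircle |z| = R tends to 0 as R → ∞. Closing the contour in the upper half-plane,
  ∫_{-∞}^{∞} f(x) dx = 2πi · Σ Res(f, z_k)  over the poles with Im z_k > 0.

Zeros of the denominator: z^2 + 94 = 0 gives z = ±sqrt(94)*I.
Upper half-plane: z = sqrt(94)*I (a pole of order 2).

Write f(z) = g(z)/(z - sqrt(94)*I)^2 with g(z) = 2*z^2/(z + sqrt(94)*I)^2. For a double pole, Res(f, z₀) = g'(z₀):
  g'(z) = 4*sqrt(94)*I*z/(z + sqrt(94)*I)^3
  Res(f, sqrt(94)*I) = g'(sqrt(94)*I) = -sqrt(94)*I/188

∫_{-∞}^{∞} f(x) dx = 2πi · (-sqrt(94)*I/188) = sqrt(94)*pi/94

Final answer: sqrt(94)*pi/94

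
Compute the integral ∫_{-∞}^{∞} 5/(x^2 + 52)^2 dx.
5*sqrt(13)*pi/2704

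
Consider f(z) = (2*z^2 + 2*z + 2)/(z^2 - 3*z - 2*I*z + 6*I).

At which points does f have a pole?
The singularities of f are the zeros of the denominator. Factoring,
  z^2 - 3*z - 2*I*z + 6*I = (z - 3)*(z - 2*I)
so the candidates are z = 3, z = 2*I.

Check the numerator P(z) = 2*z^2 + 2*z + 2 at each one:
  P(3) = 26 ≠ 0, so z = 3 is a (simple) pole.
  P(2*I) = -6 + 4*I ≠ 0, so z = 2*I is a (simple) pole.

Poles of f: {2*I, 3}

Final answer: {2*I, 3}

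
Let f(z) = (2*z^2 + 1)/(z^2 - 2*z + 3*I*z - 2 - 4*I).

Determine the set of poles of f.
The singularities of f are the zeros of the denominator. Factoring,
  z^2 - 2*z + 3*I*z - 2 - 4*I = (z - 2 + I)*(z + 2*I)
so the candidates are z = 2 - I, z = -2*I.

Check the numerator P(z) = 2*z^2 + 1 at each one:
  P(2 - I) = 7 - 8*I ≠ 0, so z = 2 - I is a (simple) pole.
  P(-2*I) = -7 ≠ 0, so z = -2*I is a (simple) pole.

Poles of f: {-2*I, 2 - I}

Final answer: {-2*I, 2 - I}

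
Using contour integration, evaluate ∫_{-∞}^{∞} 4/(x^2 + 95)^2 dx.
Let f(z) = 4/(z^2 + 95)^2. The denominator has no real zeros and deg Q - deg P = 4 ≥ 2, so the integral of f over the upper semicircle |z| = R tends to 0 as R → ∞. Closing the contour in the upper half-plane,
  ∫_{-∞}^{∞} f(x) dx = 2πi · Σ Res(f, z_k)  over the poles with Im z_k > 0.

Zeros of the denominator: z^2 + 95 = 0 gives z = ±sqrt(95)*I.
Upper half-plane: z = sqrt(95)*I (a pole of order 2).

Write f(z) = g(z)/(z - sqrt(95)*I)^2 with g(z) = 4/(z + sqrt(95)*I)^2. For a double pole, Res(f, z₀) = g'(z₀):
  g'(z) = -8/(z + sqrt(95)*I)^3
  Res(f, sqrt(95)*I) = g'(sqrt(95)*I) = -sqrt(95)*I/9025

∫_{-∞}^{∞} f(x) dx = 2πi · (-sqrt(95)*I/9025) = 2*sqrt(95)*pi/9025

Final answer: 2*sqrt(95)*pi/9025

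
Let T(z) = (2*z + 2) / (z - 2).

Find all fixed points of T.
T(z) = z means 2*z + 2 = z*(z - 2), i.e.
  z^2 - 4*z - 2 = 0.
Discriminant: (-4)^2 - 4*(1)*(-2) = 24, so the roots are real.
  z = (4 ± sqrt(24))/(2*(1))
Fixed points: {2 - sqrt(6), 2 + sqrt(6)}

Final answer: {2 - sqrt(6), 2 + sqrt(6)}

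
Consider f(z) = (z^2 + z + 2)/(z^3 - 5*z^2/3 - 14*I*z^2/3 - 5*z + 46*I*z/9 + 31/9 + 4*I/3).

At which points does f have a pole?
The singularities of f are the zeros of the denominator. Factoring,
  z^3 - 5*z^2/3 - 14*I*z^2/3 - 5*z + 46*I*z/9 + 31/9 + 4*I/3 = (z - 1 - 2*I/3)*(z - I)*(z - 2/3 - 3*I)
so the candidates are z = 1 + 2*I/3, z = I, z = 2/3 + 3*I.

Check the numerator P(z) = z^2 + z + 2 at each one:
  P(1 + 2*I/3) = 32/9 + 2*I ≠ 0, so z = 1 + 2*I/3 is a (simple) pole.
  P(I) = 1 + I ≠ 0, so z = I is a (simple) pole.
  P(2/3 + 3*I) = -53/9 + 7*I ≠ 0, so z = 2/3 + 3*I is a (simple) pole.

Poles of f: {I, 2/3 + 3*I, 1 + 2*I/3}

Final answer: {I, 2/3 + 3*I, 1 + 2*I/3}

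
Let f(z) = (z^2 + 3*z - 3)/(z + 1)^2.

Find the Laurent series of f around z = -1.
-5/(z + 1)^2 + 1/(z + 1) + 1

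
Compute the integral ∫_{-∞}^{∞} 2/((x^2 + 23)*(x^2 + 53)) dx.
Let f(z) = 2/((z^2 + 23)*(z^2 + 53)). The denominator has no real zeros and deg Q - deg P = 4 ≥ 2, so the integral of f over the upper semicircle |z| = R tends to 0 as R → ∞. Closing the contour in the upper half-plane,
  ∫_{-∞}^{∞} f(x) dx = 2πi · Σ Res(f, z_k)  over the poles with Im z_k > 0.

Zeros of the denominator: z^2 + 53 = 0 gives z = ±sqrt(53)*I; z^2 + 23 = 0 gives z = ±sqrt(23)*I.
Upper half-plane: z = sqrt(23)*I, z = sqrt(53)*I (simple).

Each pole is a simple zero of Q(z) = z^4 + 76*z^2 + 1219, so Res(f, z₀) = P(z₀)/Q'(z₀) with P(z) = 2, Q'(z) = 4*z^3 + 152*z:
  Res(f, sqrt(23)*I) = (2)/(60*sqrt(23)*I) = -sqrt(23)*I/690
  Res(f, sqrt(53)*I) = (2)/(-60*sqrt(53)*I) = sqrt(53)*I/1590

Sum of residues: I*(-sqrt(23)/690 + sqrt(53)/1590)
∫_{-∞}^{∞} f(x) dx = 2πi · (I*(-sqrt(23)/690 + sqrt(53)/1590)) = pi*(-23*sqrt(53) + 53*sqrt(23))/18285

Final answer: pi*(-23*sqrt(53) + 53*sqrt(23))/18285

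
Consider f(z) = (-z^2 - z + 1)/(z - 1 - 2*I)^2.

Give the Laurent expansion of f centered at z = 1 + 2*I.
Put w = z - (1 + 2*I), i.e. z = w + 1 + 2*I. The denominator is w^2, so it suffices to rewrite the numerator in powers of w.

P(z) = -z^2 - z + 1
P(w + 1 + 2*I) = 3 - 6*I + (-3 - 4*I)*w - w^2

Dividing each term by w^2:
  f = (3 - 6*I)/w^2 + (-3 - 4*I)/w - 1

Substituting back w = z - 1 - 2*I:
  f(z) = (3 - 6*I)/(z - 1 - 2*I)^2 + (-3 - 4*I)/(z - 1 - 2*I) - 1

The series is finite because the numerator is a polynomial; the negative powers form the principal part, and the coefficient of 1/(z - 1 - 2*I) gives Res(f, 1 + 2*I) = -3 - 4*I.

Final answer: (3 - 6*I)/(z - 1 - 2*I)^2 + (-3 - 4*I)/(z - 1 - 2*I) - 1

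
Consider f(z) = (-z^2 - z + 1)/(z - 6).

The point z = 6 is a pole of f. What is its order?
Factor the denominator:
  z - 6 = (z - 6)

The numerator P(z) = -z^2 - z + 1 has P(6) = -41 ≠ 0, so no factor of (z - 6) cancels.
Near z = 6 we can therefore write f(z) = g(z)/(z - 6) with g analytic at 6 and g(6) ≠ 0 (g is just the numerator).

Hence z = 6 is a pole of order 1.

Final answer: 1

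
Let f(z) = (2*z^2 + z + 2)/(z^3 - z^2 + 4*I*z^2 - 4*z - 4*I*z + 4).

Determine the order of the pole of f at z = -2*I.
Factor the denominator:
  z^3 - z^2 + 4*I*z^2 - 4*z - 4*I*z + 4 = (z + 2*I)^2*(z - 1)

The numerator P(z) = 2*z^2 + z + 2 has P(-2*I) = -6 - 2*I ≠ 0, so no factor of (z + 2*I) cancels.
Near z = -2*I we can therefore write f(z) = g(z)/(z + 2*I)^2 with g analytic at -2*I and g(-2*I) ≠ 0 (g is the numerator divided by the remaining denominator factors).

Hence z = -2*I is a pole of order 2.

Final answer: 2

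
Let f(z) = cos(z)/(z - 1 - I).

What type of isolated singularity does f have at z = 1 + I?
pole of order 1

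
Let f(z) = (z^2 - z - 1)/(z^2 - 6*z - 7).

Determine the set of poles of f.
The singularities of f are the zeros of the denominator. Factoring,
  z^2 - 6*z - 7 = (z + 1)*(z - 7)
so the candidates are z = -1, z = 7.

Check the numerator P(z) = z^2 - z - 1 at each one:
  P(-1) = 1 ≠ 0, so z = -1 is a (simple) pole.
  P(7) = 41 ≠ 0, so z = 7 is a (simple) pole.

Poles of f: {-1, 7}

Final answer: {-1, 7}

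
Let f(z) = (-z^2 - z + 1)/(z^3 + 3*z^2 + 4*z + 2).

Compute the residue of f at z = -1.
Write f(z) = P(z)/Q(z) with P(z) = -z^2 - z + 1 and Q(z) = z^3 + 3*z^2 + 4*z + 2.
The denominator factors as Q(z) = (z + 1 - I)*(z + 1)*(z + 1 + I), so z = -1 is a simple zero of Q and P is analytic there; z = -1 is therefore a simple pole and
  Res(f, z₀) = P(z₀)/Q'(z₀).

Q'(z) = 3*z^2 + 6*z + 4, so Q'(-1) = 1.
P(-1) = 1.

Res(f, -1) = (1)/(1) = 1

Final answer: 1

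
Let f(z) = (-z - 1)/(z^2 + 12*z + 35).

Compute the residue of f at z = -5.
Write f(z) = P(z)/Q(z) with P(z) = -z - 1 and Q(z) = z^2 + 12*z + 35.
The denominator factors as Q(z) = (z + 5)*(z + 7), so z = -5 is a simple zero of Q and P is analytic there; z = -5 is therefore a simple pole and
  Res(f, z₀) = P(z₀)/Q'(z₀).

Q'(z) = 2*z + 12, so Q'(-5) = 2.
P(-5) = 4.

Res(f, -5) = (4)/(2) = 2

Final answer: 2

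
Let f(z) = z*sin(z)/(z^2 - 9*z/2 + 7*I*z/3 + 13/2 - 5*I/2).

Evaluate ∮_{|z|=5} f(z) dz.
pi*(-468/565 + 1116*I/565)*sin(3 - 3*I) + pi*(468/565 + 14*I/565)*sin(3/2 + 2*I/3)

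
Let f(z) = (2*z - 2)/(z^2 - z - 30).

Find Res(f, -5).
Write f(z) = P(z)/Q(z) with P(z) = 2*z - 2 and Q(z) = z^2 - z - 30.
The denominator factors as Q(z) = (z - 6)*(z + 5), so z = -5 is a simple zero of Q and P is analytic there; z = -5 is therefore a simple pole and
  Res(f, z₀) = P(z₀)/Q'(z₀).

Q'(z) = 2*z - 1, so Q'(-5) = -11.
P(-5) = -12.

Res(f, -5) = (-12)/(-11) = 12/11

Final answer: 12/11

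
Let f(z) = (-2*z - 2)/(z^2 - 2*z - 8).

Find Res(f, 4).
Write f(z) = P(z)/Q(z) with P(z) = -2*z - 2 and Q(z) = z^2 - 2*z - 8.
The denominator factors as Q(z) = (z + 2)*(z - 4), so z = 4 is a simple zero of Q and P is analytic there; z = 4 is therefore a simple pole and
  Res(f, z₀) = P(z₀)/Q'(z₀).

Q'(z) = 2*z - 2, so Q'(4) = 6.
P(4) = -10.

Res(f, 4) = (-10)/(6) = -5/3

Final answer: -5/3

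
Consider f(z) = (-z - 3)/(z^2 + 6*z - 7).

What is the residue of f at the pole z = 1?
Write f(z) = P(z)/Q(z) with P(z) = -z - 3 and Q(z) = z^2 + 6*z - 7.
The denominator factors as Q(z) = (z - 1)*(z + 7), so z = 1 is a simple zero of Q and P is analytic there; z = 1 is therefore a simple pole and
  Res(f, z₀) = P(z₀)/Q'(z₀).

Q'(z) = 2*z + 6, so Q'(1) = 8.
P(1) = -4.

Res(f, 1) = (-4)/(8) = -1/2

Final answer: -1/2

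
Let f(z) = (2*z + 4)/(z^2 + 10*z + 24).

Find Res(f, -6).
4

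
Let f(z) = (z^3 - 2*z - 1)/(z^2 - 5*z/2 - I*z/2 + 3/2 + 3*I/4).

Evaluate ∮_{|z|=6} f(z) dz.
By the residue theorem, ∮_C f(z) dz = 2πi · (sum of the residues of f at the poles inside |z| = 6).

The denominator factors as (z - 3/2)*(z - 1 - I/2), so the singularities of f are simple poles at z = 3/2, z = 1 + I/2.
  |3/2|² = 9/4 < 36 = 6², so this pole is inside the contour.
  |1 + I/2|² = 5/4 < 36 = 6², so this pole is inside the contour.

With P(z) = z^3 - 2*z - 1 and Q(z) = z^2 - 5*z/2 - I*z/2 + 3/2 + 3*I/4, each pole is simple, so Res(f, z₀) = P(z₀)/Q'(z₀) with Q'(z) = 2*z - 5/2 - I/2.
  Res(f, 3/2) = P(3/2)/Q'(3/2) = (-5/8)/(1/2 - I/2) = -5/8 - 5*I/8
  Res(f, 1 + I/2) = P(1 + I/2)/Q'(1 + I/2) = (-11/4 + 3*I/8)/(-1/2 + I/2) = 25/8 + 19*I/8

Sum of residues inside C: 5/2 + 7*I/4
∮_C f(z) dz = 2πi · (5/2 + 7*I/4) = pi*(-7/2 + 5*I)

Final answer: pi*(-7/2 + 5*I)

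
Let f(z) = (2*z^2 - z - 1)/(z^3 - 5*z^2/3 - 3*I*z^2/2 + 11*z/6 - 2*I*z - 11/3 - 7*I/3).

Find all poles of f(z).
{-1/3 - 3*I/2, I, 2 + 2*I}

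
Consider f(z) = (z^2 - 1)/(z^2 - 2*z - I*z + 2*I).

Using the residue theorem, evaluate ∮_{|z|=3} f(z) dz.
By the residue theorem, ∮_C f(z) dz = 2πi · (sum of the residues of f at the poles inside |z| = 3).

The denominator factors as (z - 2)*(z - I), so the singularities of f are simple poles at z = 2, z = I.
  |2|² = 4 < 9 = 3², so this pole is inside the contour.
  |I|² = 1 < 9 = 3², so this pole is inside the contour.

With P(z) = z^2 - 1 and Q(z) = z^2 - 2*z - I*z + 2*I, each pole is simple, so Res(f, z₀) = P(z₀)/Q'(z₀) with Q'(z) = 2*z - 2 - I.
  Res(f, 2) = P(2)/Q'(2) = (3)/(2 - I) = 6/5 + 3*I/5
  Res(f, I) = P(I)/Q'(I) = (-2)/(-2 + I) = 4/5 + 2*I/5

Sum of residues inside C: 2 + I
∮_C f(z) dz = 2πi · (2 + I) = pi*(-2 + 4*I)

Final answer: pi*(-2 + 4*I)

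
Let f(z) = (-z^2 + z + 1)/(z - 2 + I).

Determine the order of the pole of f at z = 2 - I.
1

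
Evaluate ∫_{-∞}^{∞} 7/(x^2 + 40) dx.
Let f(z) = 7/(z^2 + 40). The denominator has no real zeros and deg Q - deg P = 2 ≥ 2, so the integral of f over the upper semicircle |z| = R tends to 0 as R → ∞. Closing the contour in the upper half-plane,
  ∫_{-∞}^{∞} f(x) dx = 2πi · Σ Res(f, z_k)  over the poles with Im z_k > 0.

Zeros of the denominator: z^2 + 40 = 0 gives z = ±2*sqrt(10)*I.
Upper half-plane: z = 2*sqrt(10)*I (simple).

Each pole is a simple zero of Q(z) = z^2 + 40, so Res(f, z₀) = P(z₀)/Q'(z₀) with P(z) = 7, Q'(z) = 2*z:
  Res(f, 2*sqrt(10)*I) = (7)/(4*sqrt(10)*I) = -7*sqrt(10)*I/40

∫_{-∞}^{∞} f(x) dx = 2πi · (-7*sqrt(10)*I/40) = 7*sqrt(10)*pi/20

Final answer: 7*sqrt(10)*pi/20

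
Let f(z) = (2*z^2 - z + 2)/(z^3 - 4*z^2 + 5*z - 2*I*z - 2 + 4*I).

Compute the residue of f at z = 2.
Write f(z) = P(z)/Q(z) with P(z) = 2*z^2 - z + 2 and Q(z) = z^3 - 4*z^2 + 5*z - 2*I*z - 2 + 4*I.
The denominator factors as Q(z) = (z + I)*(z - 2)*(z - 2 - I), so z = 2 is a simple zero of Q and P is analytic there; z = 2 is therefore a simple pole and
  Res(f, z₀) = P(z₀)/Q'(z₀).

Q'(z) = 3*z^2 - 8*z + 5 - 2*I, so Q'(2) = 1 - 2*I.
P(2) = 8.

Res(f, 2) = (8)/(1 - 2*I) = 8/5 + 16*I/5

Final answer: 8/5 + 16*I/5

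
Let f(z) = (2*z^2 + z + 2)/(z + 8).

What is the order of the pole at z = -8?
Factor the denominator:
  z + 8 = (z + 8)

The numerator P(z) = 2*z^2 + z + 2 has P(-8) = 122 ≠ 0, so no factor of (z + 8) cancels.
Near z = -8 we can therefore write f(z) = g(z)/(z + 8) with g analytic at -8 and g(-8) ≠ 0 (g is just the numerator).

Hence z = -8 is a pole of order 1.

Final answer: 1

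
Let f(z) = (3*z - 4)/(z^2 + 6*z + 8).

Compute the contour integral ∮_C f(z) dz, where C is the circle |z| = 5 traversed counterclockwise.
By the residue theorem, ∮_C f(z) dz = 2πi · (sum of the residues of f at the poles inside |z| = 5).

The denominator factors as (z + 2)*(z + 4), so the singularities of f are simple poles at z = -2, z = -4.
  |-2|² = 4 < 25 = 5², so this pole is inside the contour.
  |-4|² = 16 < 25 = 5², so this pole is inside the contour.

With P(z) = 3*z - 4 and Q(z) = z^2 + 6*z + 8, each pole is simple, so Res(f, z₀) = P(z₀)/Q'(z₀) with Q'(z) = 2*z + 6.
  Res(f, -2) = P(-2)/Q'(-2) = (-10)/(2) = -5
  Res(f, -4) = P(-4)/Q'(-4) = (-16)/(-2) = 8

Sum of residues inside C: 3
∮_C f(z) dz = 2πi · (3) = 6*I*pi

Final answer: 6*I*pi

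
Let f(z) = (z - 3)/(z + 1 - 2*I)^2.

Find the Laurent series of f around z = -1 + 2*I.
Put w = z - (-1 + 2*I), i.e. z = w - 1 + 2*I. The denominator is w^2, so it suffices to rewrite the numerator in powers of w.

P(z) = z - 3
P(w - 1 + 2*I) = -4 + 2*I + w

Dividing each term by w^2:
  f = (-4 + 2*I)/w^2 + 1/w

Substituting back w = z + 1 - 2*I:
  f(z) = (-4 + 2*I)/(z + 1 - 2*I)^2 + 1/(z + 1 - 2*I)

The series is finite because the numerator is a polynomial; the negative powers form the principal part, and the coefficient of 1/(z + 1 - 2*I) gives Res(f, -1 + 2*I) = 1.

Final answer: (-4 + 2*I)/(z + 1 - 2*I)^2 + 1/(z + 1 - 2*I)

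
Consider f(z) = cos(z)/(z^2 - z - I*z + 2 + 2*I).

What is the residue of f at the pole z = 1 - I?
Write f(z) = P(z)/Q(z) with P(z) = cos(z) and Q(z) = z^2 - z - I*z + 2 + 2*I.
The denominator factors as Q(z) = (z - 1 + I)*(z - 2*I), so z = 1 - I is a simple zero of Q and P is analytic there; z = 1 - I is therefore a simple pole and
  Res(f, z₀) = P(z₀)/Q'(z₀).

Q'(z) = 2*z - 1 - I, so Q'(1 - I) = 1 - 3*I.
P(1 - I) = cos(1 - I).

Res(f, 1 - I) = (cos(1 - I))/(1 - 3*I) = (1/10 + 3*I/10)*cos(1 - I)

Final answer: (1/10 + 3*I/10)*cos(1 - I)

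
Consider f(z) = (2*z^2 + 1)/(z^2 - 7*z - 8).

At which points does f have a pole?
{-1, 8}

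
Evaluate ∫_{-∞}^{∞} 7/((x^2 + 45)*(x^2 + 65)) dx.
7*pi*(-3*sqrt(65) + 13*sqrt(5))/3900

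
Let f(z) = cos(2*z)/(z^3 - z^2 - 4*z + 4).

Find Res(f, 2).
Write f(z) = P(z)/Q(z) with P(z) = cos(2*z) and Q(z) = z^3 - z^2 - 4*z + 4.
The denominator factors as Q(z) = (z - 1)*(z + 2)*(z - 2), so z = 2 is a simple zero of Q and P is analytic there; z = 2 is therefore a simple pole and
  Res(f, z₀) = P(z₀)/Q'(z₀).

Q'(z) = 3*z^2 - 2*z - 4, so Q'(2) = 4.
P(2) = cos(4).

Res(f, 2) = (cos(4))/(4) = cos(4)/4

Final answer: cos(4)/4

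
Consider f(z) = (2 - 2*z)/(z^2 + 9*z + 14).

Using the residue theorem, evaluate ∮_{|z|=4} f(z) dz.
By the residue theorem, ∮_C f(z) dz = 2πi · (sum of the residues of f at the poles inside |z| = 4).

The denominator factors as (z + 7)*(z + 2), so the singularities of f are simple poles at z = -7, z = -2.
  |-7|² = 49 > 16 = 4², so this pole is outside the contour.
  |-2|² = 4 < 16 = 4², so this pole is inside the contour.

With P(z) = 2 - 2*z and Q(z) = z^2 + 9*z + 14, each pole is simple, so Res(f, z₀) = P(z₀)/Q'(z₀) with Q'(z) = 2*z + 9.
  Res(f, -2) = P(-2)/Q'(-2) = (6)/(5) = 6/5

∮_C f(z) dz = 2πi · (6/5) = 12*I*pi/5

Final answer: 12*I*pi/5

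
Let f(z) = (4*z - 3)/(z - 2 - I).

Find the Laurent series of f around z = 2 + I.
(5 + 4*I)/(z - 2 - I) + 4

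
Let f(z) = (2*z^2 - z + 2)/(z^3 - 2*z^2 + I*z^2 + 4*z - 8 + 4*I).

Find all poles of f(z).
The singularities of f are the zeros of the denominator. Factoring,
  z^3 - 2*z^2 + I*z^2 + 4*z - 8 + 4*I = (z - 2*I)*(z - 2 + I)*(z + 2*I)
so the candidates are z = 2*I, z = 2 - I, z = -2*I.

Check the numerator P(z) = 2*z^2 - z + 2 at each one:
  P(2*I) = -6 - 2*I ≠ 0, so z = 2*I is a (simple) pole.
  P(2 - I) = 6 - 7*I ≠ 0, so z = 2 - I is a (simple) pole.
  P(-2*I) = -6 + 2*I ≠ 0, so z = -2*I is a (simple) pole.

Poles of f: {-2*I, 2*I, 2 - I}

Final answer: {-2*I, 2*I, 2 - I}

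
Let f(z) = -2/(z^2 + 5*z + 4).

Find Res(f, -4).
Write f(z) = P(z)/Q(z) with P(z) = -2 and Q(z) = z^2 + 5*z + 4.
The denominator factors as Q(z) = (z + 1)*(z + 4), so z = -4 is a simple zero of Q and P is analytic there; z = -4 is therefore a simple pole and
  Res(f, z₀) = P(z₀)/Q'(z₀).

Q'(z) = 2*z + 5, so Q'(-4) = -3.
P(-4) = -2.

Res(f, -4) = (-2)/(-3) = 2/3

Final answer: 2/3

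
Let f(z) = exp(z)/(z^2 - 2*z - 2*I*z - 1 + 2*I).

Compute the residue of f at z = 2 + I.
Write f(z) = P(z)/Q(z) with P(z) = exp(z) and Q(z) = z^2 - 2*z - 2*I*z - 1 + 2*I.
The denominator factors as Q(z) = (z - I)*(z - 2 - I), so z = 2 + I is a simple zero of Q and P is analytic there; z = 2 + I is therefore a simple pole and
  Res(f, z₀) = P(z₀)/Q'(z₀).

Q'(z) = 2*z - 2 - 2*I, so Q'(2 + I) = 2.
P(2 + I) = exp(2 + I).

Res(f, 2 + I) = (exp(2 + I))/(2) = exp(2 + I)/2

Final answer: exp(2 + I)/2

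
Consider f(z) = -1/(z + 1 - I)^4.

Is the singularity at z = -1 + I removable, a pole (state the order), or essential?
Write f(z) = g(z)/(z + 1 - I)^4 with g(z) = -1.
g is entire and g(-1 + I) = -1 ≠ 0, so no factor of (z + 1 - I) cancels: the Laurent expansion of f about z = -1 + I starts at the power -4, i.e. lim_{z→z₀} (z - z₀)^4 f(z) = -1 is finite and nonzero.
So z = -1 + I is a pole of order 4.

Final answer: pole of order 4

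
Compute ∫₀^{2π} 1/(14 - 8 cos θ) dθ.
sqrt(33)*pi/33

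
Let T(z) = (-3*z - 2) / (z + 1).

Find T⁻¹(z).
Set w = T(z) = (-3*z - 2) / (z + 1) and solve for z:
  w*(z + 1) = -3*z - 2
  w + z*(w + 3) + 2 = 0
  z*(w + 3) = -w - 2
  z = (w + 2)/(-w - 3)
Renaming the variable, T⁻¹(z) = (z + 2)/(-z - 3) = (-z - 2)/(z + 3).
(Check: ad - bc = -1 ≠ 0, so T is invertible.)

Final answer: (-z - 2)/(z + 3)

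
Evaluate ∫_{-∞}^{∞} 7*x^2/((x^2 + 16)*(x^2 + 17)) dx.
Let f(z) = 7*z^2/((z^2 + 16)*(z^2 + 17)). The denominator has no real zeros and deg Q - deg P = 2 ≥ 2, so the integral of f over the upper semicircle |z| = R tends to 0 as R → ∞. Closing the contour in the upper half-plane,
  ∫_{-∞}^{∞} f(x) dx = 2πi · Σ Res(f, z_k)  over the poles with Im z_k > 0.

Zeros of the denominator: z^2 + 17 = 0 gives z = ±sqrt(17)*I; z^2 + 16 = 0 gives z = ±4*I.
Upper half-plane: z = 4*I, z = sqrt(17)*I (simple).

Each pole is a simple zero of Q(z) = z^4 + 33*z^2 + 272, so Res(f, z₀) = P(z₀)/Q'(z₀) with P(z) = 7*z^2, Q'(z) = 4*z^3 + 66*z:
  Res(f, 4*I) = (-112)/(8*I) = 14*I
  Res(f, sqrt(17)*I) = (-119)/(-2*sqrt(17)*I) = -7*sqrt(17)*I/2

Sum of residues: 7*I*(4 - sqrt(17))/2
∫_{-∞}^{∞} f(x) dx = 2πi · (7*I*(4 - sqrt(17))/2) = 7*pi*(-4 + sqrt(17))

Final answer: 7*pi*(-4 + sqrt(17))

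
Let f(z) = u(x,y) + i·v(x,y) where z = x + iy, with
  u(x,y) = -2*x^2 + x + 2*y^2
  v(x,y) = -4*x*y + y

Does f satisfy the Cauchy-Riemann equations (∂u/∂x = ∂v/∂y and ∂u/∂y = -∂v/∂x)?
∂u/∂x = 1 - 4*x
∂v/∂y = 1 - 4*x
∂u/∂y = 4*y
∂v/∂x = -4*y
∂u/∂x = ∂v/∂y and ∂u/∂y = -∂v/∂x hold identically; f is analytic.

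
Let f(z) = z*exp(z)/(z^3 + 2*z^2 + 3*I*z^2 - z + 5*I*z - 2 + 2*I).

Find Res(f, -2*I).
Write f(z) = P(z)/Q(z) with P(z) = z*exp(z) and Q(z) = z^3 + 2*z^2 + 3*I*z^2 - z + 5*I*z - 2 + 2*I.
The denominator factors as Q(z) = (z + 2*I)*(z + 1)*(z + 1 + I), so z = -2*I is a simple zero of Q and P is analytic there; z = -2*I is therefore a simple pole and
  Res(f, z₀) = P(z₀)/Q'(z₀).

Q'(z) = 3*z^2 + 4*z + 6*I*z - 1 + 5*I, so Q'(-2*I) = -1 - 3*I.
P(-2*I) = -2*I*exp(-2*I).

Res(f, -2*I) = (-2*I*exp(-2*I))/(-1 - 3*I) = (3/5 + I/5)*exp(-2*I)

Final answer: (3/5 + I/5)*exp(-2*I)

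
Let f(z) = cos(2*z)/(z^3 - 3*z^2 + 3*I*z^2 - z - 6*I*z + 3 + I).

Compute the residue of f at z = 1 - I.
-cos(2 - 2*I)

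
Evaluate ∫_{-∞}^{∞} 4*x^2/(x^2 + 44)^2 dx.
sqrt(11)*pi/11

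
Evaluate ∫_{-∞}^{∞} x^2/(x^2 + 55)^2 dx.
sqrt(55)*pi/110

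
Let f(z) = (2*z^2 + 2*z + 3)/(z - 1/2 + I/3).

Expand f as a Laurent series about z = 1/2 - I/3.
Put w = z - (1/2 - I/3), i.e. z = w + 1/2 - I/3. The denominator is w, so it suffices to rewrite the numerator in powers of w.

P(z) = 2*z^2 + 2*z + 3
P(w + 1/2 - I/3) = 77/18 - 4*I/3 + (4 - 4*I/3)*w + 2*w^2

Dividing each term by w:
  f = (77/18 - 4*I/3)/w + 4 - 4*I/3 + 2*w

Substituting back w = z - 1/2 + I/3:
  f(z) = (77/18 - 4*I/3)/(z - 1/2 + I/3) + 4 - 4*I/3 + 2*(z - 1/2 + I/3)

The series is finite because the numerator is a polynomial; the negative powers form the principal part, and the coefficient of 1/(z - 1/2 + I/3) gives Res(f, 1/2 - I/3) = 77/18 - 4*I/3.

Final answer: (77/18 - 4*I/3)/(z - 1/2 + I/3) + 4 - 4*I/3 + 2*(z - 1/2 + I/3)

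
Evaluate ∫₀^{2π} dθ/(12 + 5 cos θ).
2*sqrt(119)*pi/119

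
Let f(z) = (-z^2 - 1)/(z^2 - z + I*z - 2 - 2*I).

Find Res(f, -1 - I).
Write f(z) = P(z)/Q(z) with P(z) = -z^2 - 1 and Q(z) = z^2 - z + I*z - 2 - 2*I.
The denominator factors as Q(z) = (z + 1 + I)*(z - 2), so z = -1 - I is a simple zero of Q and P is analytic there; z = -1 - I is therefore a simple pole and
  Res(f, z₀) = P(z₀)/Q'(z₀).

Q'(z) = 2*z - 1 + I, so Q'(-1 - I) = -3 - I.
P(-1 - I) = -1 - 2*I.

Res(f, -1 - I) = (-1 - 2*I)/(-3 - I) = 1/2 + I/2

Final answer: 1/2 + I/2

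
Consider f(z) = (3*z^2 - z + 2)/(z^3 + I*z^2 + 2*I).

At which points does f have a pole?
{-1 - I, I, 1 - I}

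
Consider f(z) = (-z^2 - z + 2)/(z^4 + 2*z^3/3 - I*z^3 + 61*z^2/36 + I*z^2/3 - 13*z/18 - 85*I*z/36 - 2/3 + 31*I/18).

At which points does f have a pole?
The singularities of f are the zeros of the denominator. Factoring,
  z^4 + 2*z^3/3 - I*z^3 + 61*z^2/36 + I*z^2/3 - 13*z/18 - 85*I*z/36 - 2/3 + 31*I/18 = (z + 1/3 + 3*I/2)*(z + 1 - 3*I/2)*(z - 2/3)*(z - I)
so the candidates are z = -1/3 - 3*I/2, z = -1 + 3*I/2, z = 2/3, z = I.

Check the numerator P(z) = -z^2 - z + 2 at each one:
  P(-1/3 - 3*I/2) = 161/36 + I/2 ≠ 0, so z = -1/3 - 3*I/2 is a (simple) pole.
  P(-1 + 3*I/2) = 17/4 + 3*I/2 ≠ 0, so z = -1 + 3*I/2 is a (simple) pole.
  P(2/3) = 8/9 ≠ 0, so z = 2/3 is a (simple) pole.
  P(I) = 3 - I ≠ 0, so z = I is a (simple) pole.

Poles of f: {-1 + 3*I/2, -1/3 - 3*I/2, I, 2/3}

Final answer: {-1 + 3*I/2, -1/3 - 3*I/2, I, 2/3}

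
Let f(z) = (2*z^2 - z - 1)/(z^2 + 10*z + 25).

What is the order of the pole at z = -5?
Factor the denominator:
  z^2 + 10*z + 25 = (z + 5)^2

The numerator P(z) = 2*z^2 - z - 1 has P(-5) = 54 ≠ 0, so no factor of (z + 5) cancels.
Near z = -5 we can therefore write f(z) = g(z)/(z + 5)^2 with g analytic at -5 and g(-5) ≠ 0 (g is just the numerator).

Hence z = -5 is a pole of order 2.

Final answer: 2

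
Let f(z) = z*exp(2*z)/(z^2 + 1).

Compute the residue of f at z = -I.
Write f(z) = P(z)/Q(z) with P(z) = z*exp(2*z) and Q(z) = z^2 + 1.
The denominator factors as Q(z) = (z - I)*(z + I), so z = -I is a simple zero of Q and P is analytic there; z = -I is therefore a simple pole and
  Res(f, z₀) = P(z₀)/Q'(z₀).

Q'(z) = 2*z, so Q'(-I) = -2*I.
P(-I) = -I*exp(-2*I).

Res(f, -I) = (-I*exp(-2*I))/(-2*I) = exp(-2*I)/2

Final answer: exp(-2*I)/2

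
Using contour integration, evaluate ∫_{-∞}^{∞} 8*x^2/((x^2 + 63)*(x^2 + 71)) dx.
pi*(-3*sqrt(7) + sqrt(71))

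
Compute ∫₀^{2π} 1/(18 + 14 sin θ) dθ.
Call the integral J. The integrand is 2π-periodic and we integrate over a full period, so shifting θ does not change the value (θ → θ + π/2 turns sin θ into cos θ). Hence
  J = ∫₀^{2π} dθ/(18 + 14 cos θ).
Put z = e^{iθ}: then cos θ = (z + 1/z)/2, dθ = dz/(iz), and z runs once counterclockwise around |z| = 1:
  J = ∮_{|z|=1} 1/(18 + 14*(z + 1/z)/2) · dz/(iz) = (2/i) ∮_{|z|=1} dz/(14*z^2 + 36*z + 14).
The roots of 14*z^2 + 36*z + 14 are z = (-18 ± sqrt(18^2 - 14^2))/14, with sqrt(128) = 8*sqrt(2); their product is 1, so only z₊ = -9/7 + 4*sqrt(2)/7 lies inside the unit circle (z₋ = -9/7 - 4*sqrt(2)/7 lies outside).
z₊ is a simple zero of q(z) = 14*z^2 + 36*z + 14, so Res(1/q, z₊) = 1/q'(z₊) with q'(z) = 28*z + 36; and q'(z₊) = 14*(z₊ - z₋) = 16*sqrt(2).
Therefore J = (2/i) · 2πi · 1/(16*sqrt(2)) = 2*pi/(8*sqrt(2)) = sqrt(2)*pi/8

Final answer: sqrt(2)*pi/8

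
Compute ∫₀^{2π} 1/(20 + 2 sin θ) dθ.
Call the integral J. The integrand is 2π-periodic and we integrate over a full period, so shifting θ does not change the value (θ → θ + π/2 turns sin θ into cos θ). Hence
  J = ∫₀^{2π} dθ/(20 + 2 cos θ).
Put z = e^{iθ}: then cos θ = (z + 1/z)/2, dθ = dz/(iz), and z runs once counterclockwise around |z| = 1:
  J = ∮_{|z|=1} 1/(20 + 2*(z + 1/z)/2) · dz/(iz) = (2/i) ∮_{|z|=1} dz/(2*z^2 + 40*z + 2).
The roots of 2*z^2 + 40*z + 2 are z = (-20 ± sqrt(20^2 - 2^2))/2, with sqrt(396) = 6*sqrt(11); their product is 1, so only z₊ = -10 + 3*sqrt(11) lies inside the unit circle (z₋ = -10 - 3*sqrt(11) lies outside).
z₊ is a simple zero of q(z) = 2*z^2 + 40*z + 2, so Res(1/q, z₊) = 1/q'(z₊) with q'(z) = 4*z + 40; and q'(z₊) = 2*(z₊ - z₋) = 12*sqrt(11).
Therefore J = (2/i) · 2πi · 1/(12*sqrt(11)) = 2*pi/(6*sqrt(11)) = sqrt(11)*pi/33

Final answer: sqrt(11)*pi/33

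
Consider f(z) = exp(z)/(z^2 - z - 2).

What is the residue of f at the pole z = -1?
-exp(-1)/3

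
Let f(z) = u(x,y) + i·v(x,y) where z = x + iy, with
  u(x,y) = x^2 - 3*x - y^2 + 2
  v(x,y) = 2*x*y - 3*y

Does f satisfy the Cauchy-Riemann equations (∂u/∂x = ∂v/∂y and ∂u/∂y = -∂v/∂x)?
∂u/∂x = 2*x - 3
∂v/∂y = 2*x - 3
∂u/∂y = -2*y
∂v/∂x = 2*y
∂u/∂x = ∂v/∂y and ∂u/∂y = -∂v/∂x hold identically; f is analytic.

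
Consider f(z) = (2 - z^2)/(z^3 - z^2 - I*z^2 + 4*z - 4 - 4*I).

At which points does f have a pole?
{-2*I, 2*I, 1 + I}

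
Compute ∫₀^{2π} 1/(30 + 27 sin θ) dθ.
Call the integral J. The integrand is 2π-periodic and we integrate over a full period, so shifting θ does not change the value (θ → θ + π/2 turns sin θ into cos θ). Hence
  J = ∫₀^{2π} dθ/(30 + 27 cos θ).
Put z = e^{iθ}: then cos θ = (z + 1/z)/2, dθ = dz/(iz), and z runs once counterclockwise around |z| = 1:
  J = ∮_{|z|=1} 1/(30 + 27*(z + 1/z)/2) · dz/(iz) = (2/i) ∮_{|z|=1} dz/(27*z^2 + 60*z + 27).
The roots of 27*z^2 + 60*z + 27 are z = (-30 ± sqrt(30^2 - 27^2))/27, with sqrt(171) = 3*sqrt(19); their product is 1, so only z₊ = -10/9 + sqrt(19)/9 lies inside the unit circle (z₋ = -10/9 - sqrt(19)/9 lies outside).
z₊ is a simple zero of q(z) = 27*z^2 + 60*z + 27, so Res(1/q, z₊) = 1/q'(z₊) with q'(z) = 54*z + 60; and q'(z₊) = 27*(z₊ - z₋) = 6*sqrt(19).
Therefore J = (2/i) · 2πi · 1/(6*sqrt(19)) = 2*pi/(3*sqrt(19)) = 2*sqrt(19)*pi/57

Final answer: 2*sqrt(19)*pi/57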